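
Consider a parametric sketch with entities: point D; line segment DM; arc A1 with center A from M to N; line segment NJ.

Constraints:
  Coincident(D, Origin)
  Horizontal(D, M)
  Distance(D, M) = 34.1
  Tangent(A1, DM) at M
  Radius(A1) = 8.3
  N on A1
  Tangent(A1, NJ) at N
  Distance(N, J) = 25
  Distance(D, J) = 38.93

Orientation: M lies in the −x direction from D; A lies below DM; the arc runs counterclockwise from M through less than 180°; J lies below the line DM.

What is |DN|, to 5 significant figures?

42.415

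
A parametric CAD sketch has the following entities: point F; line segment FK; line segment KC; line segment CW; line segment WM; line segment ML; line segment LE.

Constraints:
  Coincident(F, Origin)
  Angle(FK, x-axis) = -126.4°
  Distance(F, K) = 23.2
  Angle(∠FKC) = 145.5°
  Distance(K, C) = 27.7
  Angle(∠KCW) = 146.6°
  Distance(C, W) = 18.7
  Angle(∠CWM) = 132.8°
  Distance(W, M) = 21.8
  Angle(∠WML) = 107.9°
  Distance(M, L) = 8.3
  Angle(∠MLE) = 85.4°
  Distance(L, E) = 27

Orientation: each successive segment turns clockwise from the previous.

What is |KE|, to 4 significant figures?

30.98

∠WML = 107.9° gives ML at 46.40° from the x-axis; with |ML| = 8.3, L = (-62.74, 2.050). ∠MLE = 85.4° gives LE at -48.20° from the x-axis; with |LE| = 27.0, E = (-44.74, -18.08). Then |KE| = |E − K| = 30.98.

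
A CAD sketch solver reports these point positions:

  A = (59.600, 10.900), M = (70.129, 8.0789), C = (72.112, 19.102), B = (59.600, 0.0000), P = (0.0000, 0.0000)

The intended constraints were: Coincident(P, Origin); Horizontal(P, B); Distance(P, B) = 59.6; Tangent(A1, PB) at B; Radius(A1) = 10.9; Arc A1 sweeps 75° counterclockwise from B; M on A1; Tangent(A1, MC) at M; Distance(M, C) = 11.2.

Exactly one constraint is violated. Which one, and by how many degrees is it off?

Tangent(A1, MC) at M — off by 4.80°.

P = (0.00, 0.00) ✓; P.y = 0.00, B.y = 0.00 ✓; |PB| = 59.60 ✓; ∠(AB, BP) = 90.00° ✓; |AB| = 10.90 ✓; bearing(A→M) − bearing(A→B) = 75.00° ✓; |AM| = 10.90 ✓; ∠(AM, MC) = 85.20° ✗; |MC| = 11.20 ✓.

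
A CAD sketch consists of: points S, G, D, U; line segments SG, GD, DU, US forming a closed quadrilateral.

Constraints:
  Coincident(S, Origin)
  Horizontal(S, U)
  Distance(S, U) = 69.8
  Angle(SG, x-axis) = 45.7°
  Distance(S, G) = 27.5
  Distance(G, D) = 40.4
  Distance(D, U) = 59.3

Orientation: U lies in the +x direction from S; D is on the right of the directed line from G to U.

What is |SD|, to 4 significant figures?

24.81

Checks: |SU| = 69.80 ✓; |SG| = 27.50 ✓; |GD| = 40.40 ✓; |DU| = 59.30 ✓.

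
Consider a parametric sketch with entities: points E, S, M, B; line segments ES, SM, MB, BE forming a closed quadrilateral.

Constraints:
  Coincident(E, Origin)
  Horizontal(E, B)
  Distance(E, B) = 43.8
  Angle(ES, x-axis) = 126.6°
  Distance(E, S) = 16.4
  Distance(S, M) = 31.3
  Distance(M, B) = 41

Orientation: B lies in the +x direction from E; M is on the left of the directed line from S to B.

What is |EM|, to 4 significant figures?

34.54

Checks: |SM| = 31.30 ✓; |MB| = 41.00 ✓.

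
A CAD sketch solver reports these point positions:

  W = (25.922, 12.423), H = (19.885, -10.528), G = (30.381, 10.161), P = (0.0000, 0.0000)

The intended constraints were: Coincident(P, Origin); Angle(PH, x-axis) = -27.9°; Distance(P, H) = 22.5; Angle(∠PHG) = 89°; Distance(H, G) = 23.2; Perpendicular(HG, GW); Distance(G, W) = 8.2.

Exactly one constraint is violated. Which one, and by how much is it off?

Distance(G, W) = 8.2 — off by 3.20.

P = (0.00, 0.00) ✓; PH at -27.90° ✓; |PH| = 22.50 ✓; ∠PHG = 89.00° ✓; |HG| = 23.20 ✓; ∠(HG, GW) = 90.00° ✓; |GW| = 5.000 ✗.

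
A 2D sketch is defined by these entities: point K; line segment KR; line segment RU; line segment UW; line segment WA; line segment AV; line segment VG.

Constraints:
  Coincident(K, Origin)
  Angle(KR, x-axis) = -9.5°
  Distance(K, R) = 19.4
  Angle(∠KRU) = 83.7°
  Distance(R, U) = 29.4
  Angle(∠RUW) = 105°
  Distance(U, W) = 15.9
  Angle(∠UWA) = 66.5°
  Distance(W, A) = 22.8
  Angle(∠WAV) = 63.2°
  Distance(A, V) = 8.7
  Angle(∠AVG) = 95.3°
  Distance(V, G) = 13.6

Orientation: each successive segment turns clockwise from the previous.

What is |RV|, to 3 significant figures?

16.7

∠UWA = 66.5° gives WA at 65.7° from the x-axis; with |WA| = 22.8, A = (4.61, -10.5). ∠WAV = 63.2° gives AV at -51.1° from the x-axis; with |AV| = 8.7, V = (10.1, -17.3). Then |RV| = |V − R| = 16.7.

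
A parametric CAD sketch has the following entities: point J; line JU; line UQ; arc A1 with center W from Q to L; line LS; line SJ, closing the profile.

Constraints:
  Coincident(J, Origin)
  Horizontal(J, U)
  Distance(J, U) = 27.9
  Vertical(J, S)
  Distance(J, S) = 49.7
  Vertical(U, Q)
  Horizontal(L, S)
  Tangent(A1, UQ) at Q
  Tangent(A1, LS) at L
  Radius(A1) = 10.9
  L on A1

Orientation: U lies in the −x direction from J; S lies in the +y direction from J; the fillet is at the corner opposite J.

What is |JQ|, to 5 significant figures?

47.790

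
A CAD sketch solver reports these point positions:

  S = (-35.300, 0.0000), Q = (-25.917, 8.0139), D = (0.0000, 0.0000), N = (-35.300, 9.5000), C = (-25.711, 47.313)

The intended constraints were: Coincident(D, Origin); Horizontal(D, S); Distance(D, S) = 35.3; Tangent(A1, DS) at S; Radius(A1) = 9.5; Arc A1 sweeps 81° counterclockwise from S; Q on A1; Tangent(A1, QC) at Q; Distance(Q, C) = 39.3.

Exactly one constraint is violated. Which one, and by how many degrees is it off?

Tangent(A1, QC) at Q — off by 8.70°.

D = (0.00, 0.00) ✓; D.y = 0.00, S.y = 0.00 ✓; |DS| = 35.30 ✓; ∠(NS, SD) = 90.00° ✓; |NS| = 9.500 ✓; bearing(N→Q) − bearing(N→S) = 81.00° ✓; |NQ| = 9.500 ✓; ∠(NQ, QC) = 81.30° ✗; |QC| = 39.30 ✓.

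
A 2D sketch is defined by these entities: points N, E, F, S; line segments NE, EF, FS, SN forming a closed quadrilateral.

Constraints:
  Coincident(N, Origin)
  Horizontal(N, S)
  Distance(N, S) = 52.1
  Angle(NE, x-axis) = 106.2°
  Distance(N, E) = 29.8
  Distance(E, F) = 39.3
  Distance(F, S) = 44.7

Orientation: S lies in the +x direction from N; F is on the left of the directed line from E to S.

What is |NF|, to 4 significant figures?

48.75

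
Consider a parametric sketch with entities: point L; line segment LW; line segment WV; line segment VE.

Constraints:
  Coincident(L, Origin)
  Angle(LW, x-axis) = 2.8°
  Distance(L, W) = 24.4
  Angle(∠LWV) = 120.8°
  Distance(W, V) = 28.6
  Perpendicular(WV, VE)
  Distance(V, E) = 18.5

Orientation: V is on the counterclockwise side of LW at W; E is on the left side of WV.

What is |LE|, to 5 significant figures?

41.167

∠LWV = 120.8°, so WV runs at 2.8° + (180° − 120.8°) = 62.000° from the x-axis; with |WV| = 28.6, V = W + 28.6·(cos 62.000°, sin 62.000°) = (37.798, 26.444). WV ⟂ VE; with |VE| = 18.5 on the left of WV, E = V + 18.5·(-0.88295, 0.46947) = (21.463, 35.129). Then |LE| = |E − L| = 41.167.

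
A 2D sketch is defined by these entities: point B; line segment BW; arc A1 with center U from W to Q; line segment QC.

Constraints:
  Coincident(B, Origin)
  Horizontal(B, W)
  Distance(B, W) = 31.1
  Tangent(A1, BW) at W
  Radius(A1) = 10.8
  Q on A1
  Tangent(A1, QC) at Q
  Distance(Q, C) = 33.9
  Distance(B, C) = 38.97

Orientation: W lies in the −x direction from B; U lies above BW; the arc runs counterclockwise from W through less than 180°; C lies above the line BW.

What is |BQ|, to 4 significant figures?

22.15

Checks: B = (0.00, 0.00) ✓; |UQ| = 10.80 ✓; ∠(UQ, QC) = 90.00° ✓; |QC| = 33.90 ✓; |BC| = 38.97 ✓.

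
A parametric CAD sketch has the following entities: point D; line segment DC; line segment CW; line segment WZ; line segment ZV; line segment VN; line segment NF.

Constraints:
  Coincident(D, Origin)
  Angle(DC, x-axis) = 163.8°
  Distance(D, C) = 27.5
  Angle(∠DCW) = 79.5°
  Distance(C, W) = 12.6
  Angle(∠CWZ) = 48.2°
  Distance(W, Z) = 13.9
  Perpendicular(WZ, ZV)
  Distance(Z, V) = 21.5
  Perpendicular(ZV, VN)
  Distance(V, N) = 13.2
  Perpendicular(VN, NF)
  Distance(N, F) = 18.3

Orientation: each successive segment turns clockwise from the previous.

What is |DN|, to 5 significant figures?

41.808

D is at the origin; DC runs at 163.8° with length 27.5, so C = (-26.408, 7.6723). ∠DCW = 79.5° gives CW at 63.300° from the x-axis; with |CW| = 12.6, W = (-20.747, 18.929). ∠CWZ = 48.2° gives WZ at -68.500° from the x-axis; with |WZ| = 13.9, Z = (-15.652, 5.9959). WZ ⟂ ZV, so ZV runs at -158.50°; with |ZV| = 21.5, V = (-35.656, -1.8838). ZV is perpendicular to VN, so VN runs at 111.50°; with |VN| = 13.2, N = (-40.494, 10.398). Then |DN| = |N − D| = 41.808.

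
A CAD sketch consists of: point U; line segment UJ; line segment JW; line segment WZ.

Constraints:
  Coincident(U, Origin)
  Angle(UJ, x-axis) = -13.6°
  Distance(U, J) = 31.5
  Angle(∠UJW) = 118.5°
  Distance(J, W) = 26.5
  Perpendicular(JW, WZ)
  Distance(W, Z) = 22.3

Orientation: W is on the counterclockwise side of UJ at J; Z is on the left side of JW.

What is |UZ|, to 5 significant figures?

41.878

U is at the origin; UJ runs at -13.6° with length 31.5, so J = 31.5·(cos -13.6°, sin -13.6°) = (30.617, -7.4070). ∠UJW = 118.5°, so JW runs at -13.6° + (180° − 118.5°) = 47.900° from the x-axis; with |JW| = 26.5, W = J + 26.5·(cos 47.900°, sin 47.900°) = (48.383, 12.255). JW ⟂ WZ; with |WZ| = 22.3 on the left of JW, Z = W + 22.3·(-0.74198, 0.67043) = (31.837, 27.206). Then |UZ| = |Z − U| = 41.878.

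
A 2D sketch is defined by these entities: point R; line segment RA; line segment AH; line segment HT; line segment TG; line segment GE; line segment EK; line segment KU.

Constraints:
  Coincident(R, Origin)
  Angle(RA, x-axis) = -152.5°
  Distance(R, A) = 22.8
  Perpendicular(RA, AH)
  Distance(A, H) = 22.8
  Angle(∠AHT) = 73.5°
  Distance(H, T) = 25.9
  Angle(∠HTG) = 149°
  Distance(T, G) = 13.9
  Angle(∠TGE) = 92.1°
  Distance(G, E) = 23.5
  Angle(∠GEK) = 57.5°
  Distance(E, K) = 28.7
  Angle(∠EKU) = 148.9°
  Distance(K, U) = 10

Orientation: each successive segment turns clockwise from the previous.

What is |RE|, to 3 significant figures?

12.5

R is at the origin; RA runs at -152.5° with length 22.8, so A = (-20.2, -10.5). The perpendicularity gives AH at right angles to RA, so AH runs at 118°; with |AH| = 22.8, H = (-30.8, 9.70). ∠AHT = 73.5° gives HT at 11.0° from the x-axis; with |HT| = 25.9, T = (-5.33, 14.6). ∠HTG = 149.0° gives TG at -20.0° from the x-axis; with |TG| = 13.9, G = (7.73, 9.88). ∠TGE = 92.1° gives GE at -108° from the x-axis; with |GE| = 23.5, E = (0.511, -12.5). Then |RE| = |E − R| = 12.5.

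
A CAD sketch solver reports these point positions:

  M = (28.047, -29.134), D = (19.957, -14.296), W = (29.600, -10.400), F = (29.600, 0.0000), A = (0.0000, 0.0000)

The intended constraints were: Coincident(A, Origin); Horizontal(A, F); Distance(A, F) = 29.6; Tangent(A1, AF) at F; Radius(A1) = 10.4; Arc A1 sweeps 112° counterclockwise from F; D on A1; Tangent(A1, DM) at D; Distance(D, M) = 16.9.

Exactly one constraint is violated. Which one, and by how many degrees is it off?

Tangent(A1, DM) at D — off by 6.60°.

A = (0.00, 0.00) ✓; A.y = 0.00, F.y = 0.00 ✓; |AF| = 29.60 ✓; ∠(WF, FA) = 90.00° ✓; |WF| = 10.40 ✓; bearing(W→D) − bearing(W→F) = 112.0° ✓; |WD| = 10.40 ✓; ∠(WD, DM) = 83.40° ✗; |DM| = 16.90 ✓.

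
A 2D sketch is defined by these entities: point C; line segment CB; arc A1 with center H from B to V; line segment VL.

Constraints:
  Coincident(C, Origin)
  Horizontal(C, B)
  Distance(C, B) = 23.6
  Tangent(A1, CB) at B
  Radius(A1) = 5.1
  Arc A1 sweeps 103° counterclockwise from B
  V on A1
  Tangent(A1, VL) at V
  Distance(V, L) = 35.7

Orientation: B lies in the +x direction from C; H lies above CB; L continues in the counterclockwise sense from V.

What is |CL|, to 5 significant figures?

45.885

C is at the origin; C and B share the same y with |CB| = 23.6 and B on the +x side, so B = (23.600, 0.0000). The tangent condition forces HB to be normal to CB, so H = B + (0, 5.1) = (23.600, 5.1000). On A1, B sits at bearing -90° from H; a 103° counterclockwise sweep puts V at bearing 13°, so V = H + 5.1·(cos 13°, sin 13°) = (28.569, 6.2473). Tangency of A1 to VL means the radius HV is perpendicular to VL, so VL runs along (−sin 13°, cos 13°); with |VL| = 35.7, L = (20.539, 41.032). Then |CL| = |L − C| = 45.885.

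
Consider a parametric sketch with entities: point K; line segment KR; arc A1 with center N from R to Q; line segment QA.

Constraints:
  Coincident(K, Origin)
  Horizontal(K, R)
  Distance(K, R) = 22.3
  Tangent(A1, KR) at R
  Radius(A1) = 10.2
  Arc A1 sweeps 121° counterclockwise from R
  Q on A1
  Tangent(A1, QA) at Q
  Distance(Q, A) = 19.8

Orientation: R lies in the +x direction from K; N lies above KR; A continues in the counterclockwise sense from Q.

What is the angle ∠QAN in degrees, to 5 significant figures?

27.255°

On A1, R sits at bearing -90° from N; a 121° counterclockwise sweep puts Q at bearing 31°, so Q = N + 10.2·(cos 31°, sin 31°) = (31.043, 15.453). Tangency of A1 to QA means the radius NQ is perpendicular to QA, so QA runs along (−sin 31°, cos 31°); with |QA| = 19.8, A = (20.845, 32.425). Then cos ∠QAN = AQ·AN / (|AQ||AN|), giving 27.255°.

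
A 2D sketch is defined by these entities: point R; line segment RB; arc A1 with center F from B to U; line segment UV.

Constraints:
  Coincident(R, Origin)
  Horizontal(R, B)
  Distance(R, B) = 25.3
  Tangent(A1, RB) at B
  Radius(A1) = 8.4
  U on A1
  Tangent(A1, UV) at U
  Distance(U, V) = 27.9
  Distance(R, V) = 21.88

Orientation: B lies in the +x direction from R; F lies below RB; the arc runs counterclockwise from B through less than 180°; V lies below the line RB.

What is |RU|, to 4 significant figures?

19.58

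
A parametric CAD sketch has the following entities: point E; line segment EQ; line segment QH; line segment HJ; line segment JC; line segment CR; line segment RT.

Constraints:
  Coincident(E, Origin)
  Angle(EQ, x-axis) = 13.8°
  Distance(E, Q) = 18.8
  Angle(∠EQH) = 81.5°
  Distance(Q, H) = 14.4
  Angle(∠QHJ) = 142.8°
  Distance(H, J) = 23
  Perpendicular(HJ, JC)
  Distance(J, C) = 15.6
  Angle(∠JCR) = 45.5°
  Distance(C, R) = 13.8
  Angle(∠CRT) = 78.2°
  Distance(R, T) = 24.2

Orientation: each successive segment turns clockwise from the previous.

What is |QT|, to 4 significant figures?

47.60

E is at the origin; EQ runs at 13.8° with length 18.8, so Q = (18.26, 4.484). ∠EQH = 81.5° gives QH at -84.70° from the x-axis; with |QH| = 14.4, H = (19.59, -9.854). ∠QHJ = 142.8° gives HJ at -121.9° from the x-axis; with |HJ| = 23.0, J = (7.433, -29.38). The perpendicularity gives JC at right angles to HJ, so JC runs at 148.1°; with |JC| = 15.6, C = (-5.811, -21.14). ∠JCR = 45.5° gives CR at 13.60° from the x-axis; with |CR| = 13.8, R = (7.602, -17.89). ∠CRT = 78.2° gives RT at -88.20° from the x-axis; with |RT| = 24.2, T = (8.363, -42.08). Then |QT| = |T − Q| = 47.60.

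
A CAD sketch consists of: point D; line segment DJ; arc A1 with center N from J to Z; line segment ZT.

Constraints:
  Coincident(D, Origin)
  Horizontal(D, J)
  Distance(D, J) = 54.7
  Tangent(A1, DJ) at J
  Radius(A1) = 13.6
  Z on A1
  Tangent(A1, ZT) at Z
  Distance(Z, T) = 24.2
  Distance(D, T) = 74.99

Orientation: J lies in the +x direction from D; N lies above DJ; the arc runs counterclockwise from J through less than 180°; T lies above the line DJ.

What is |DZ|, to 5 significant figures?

69.950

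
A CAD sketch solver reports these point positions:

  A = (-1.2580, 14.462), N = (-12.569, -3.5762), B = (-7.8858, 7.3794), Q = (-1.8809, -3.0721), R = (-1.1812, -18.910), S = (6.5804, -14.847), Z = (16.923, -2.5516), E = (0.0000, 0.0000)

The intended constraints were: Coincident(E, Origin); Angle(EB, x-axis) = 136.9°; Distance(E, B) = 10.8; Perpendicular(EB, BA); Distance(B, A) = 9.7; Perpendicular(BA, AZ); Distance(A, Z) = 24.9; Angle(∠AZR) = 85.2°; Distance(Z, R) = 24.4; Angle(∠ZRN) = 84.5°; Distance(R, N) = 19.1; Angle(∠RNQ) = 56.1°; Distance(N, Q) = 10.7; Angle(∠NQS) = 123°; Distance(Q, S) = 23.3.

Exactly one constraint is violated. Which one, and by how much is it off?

Distance(Q, S) = 23.3 — off by 8.80.

E = (0.00, 0.00) ✓; EB at 136.9° ✓; |EB| = 10.80 ✓; ∠(EB, BA) = 90.00° ✓; |BA| = 9.700 ✓; ∠(BA, AZ) = 90.00° ✓; |AZ| = 24.90 ✓; ∠AZR = 85.20° ✓; |ZR| = 24.40 ✓; ∠ZRN = 84.50° ✓; |RN| = 19.10 ✓; ∠RNQ = 56.10° ✓; |NQ| = 10.70 ✓; ∠NQS = 123.0° ✓; |QS| = 14.50 ✗.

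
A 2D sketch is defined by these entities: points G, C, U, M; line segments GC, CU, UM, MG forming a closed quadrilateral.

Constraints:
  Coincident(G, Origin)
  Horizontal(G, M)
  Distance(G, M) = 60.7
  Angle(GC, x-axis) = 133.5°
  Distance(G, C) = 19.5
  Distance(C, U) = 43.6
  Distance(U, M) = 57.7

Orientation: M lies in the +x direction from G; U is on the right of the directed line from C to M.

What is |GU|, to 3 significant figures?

25.1

G is at the origin; G and M share the same y with |GM| = 60.7 and M in +x, so M = (60.7, 0). GC runs at 133.5° with |GC| = 19.5, so C = (-13.4, 14.1). U is determined by |CU| = 43.6 and |UM| = 57.7 together: it lies at the intersection of circle(C, 43.6) and circle(M, 57.7). With |CM| = 75.5, the foot of the radical line on CM is 28.3 from C and the perpendicular offset is √(43.6² − 28.3²) = 33.2. Taking the right-of-CM solution: U = (8.12, -23.8).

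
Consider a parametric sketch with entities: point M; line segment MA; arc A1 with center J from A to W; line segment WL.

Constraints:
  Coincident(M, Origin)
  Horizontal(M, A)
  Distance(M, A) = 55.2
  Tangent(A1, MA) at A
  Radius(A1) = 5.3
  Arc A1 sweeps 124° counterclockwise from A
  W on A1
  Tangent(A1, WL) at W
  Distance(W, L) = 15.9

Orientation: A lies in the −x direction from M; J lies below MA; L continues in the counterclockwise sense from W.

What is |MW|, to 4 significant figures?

60.16

M is at the origin; M and A share the same y with |MA| = 55.2 and A on the −x side, so A = (-55.20, 0.000). The tangent condition forces JA to be normal to MA, so J = A + (0, -5.3) = (-55.20, -5.300). On A1, A sits at bearing 90° from J; a 124° counterclockwise sweep puts W at bearing 214°, so W = J + 5.3·(cos 214°, sin 214°) = (-59.59, -8.264). Then |MW| = |W − M| = 60.16.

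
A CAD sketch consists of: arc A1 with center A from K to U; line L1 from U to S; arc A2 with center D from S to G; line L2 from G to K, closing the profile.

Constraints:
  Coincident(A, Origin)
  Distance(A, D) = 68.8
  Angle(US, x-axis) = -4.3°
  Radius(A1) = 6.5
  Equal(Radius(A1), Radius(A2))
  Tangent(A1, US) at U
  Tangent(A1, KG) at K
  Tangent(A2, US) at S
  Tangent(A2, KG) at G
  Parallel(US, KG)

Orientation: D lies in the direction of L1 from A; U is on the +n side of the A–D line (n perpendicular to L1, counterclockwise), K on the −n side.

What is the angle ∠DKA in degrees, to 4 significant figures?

84.60°

A is at the origin and D lies 68.8 along u from A, so D = 68.8·u = (68.61, -5.159). Tangency of A1 to both parallel lines with radius 6.5 puts U and K at A ± 6.5·n: U = (0.4874, 6.482), K = (-0.4874, -6.482). Then cos ∠DKA = KD·KA / (|KD||KA|), giving 84.60°.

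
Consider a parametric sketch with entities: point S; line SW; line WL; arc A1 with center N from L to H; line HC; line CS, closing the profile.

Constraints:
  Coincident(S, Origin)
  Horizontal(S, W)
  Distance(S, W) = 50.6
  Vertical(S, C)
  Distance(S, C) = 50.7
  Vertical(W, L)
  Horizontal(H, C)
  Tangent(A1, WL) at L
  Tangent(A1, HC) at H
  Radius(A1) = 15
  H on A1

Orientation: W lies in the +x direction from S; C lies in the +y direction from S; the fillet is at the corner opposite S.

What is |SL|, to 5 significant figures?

61.926

S is at the origin; S and W share the same y with |SW| = 50.6 and W on the +x side, so W = (50.600, 0.0000). S and C share the same x with |SC| = 50.7 and C on the +y side, so C = (0.0000, 50.700). The virtual corner opposite S is at (50.600, 50.700). The tangent condition forces NL to be normal to WL and since A1 is tangent to HC there, NH ⟂ HC, with radius 15.0, so the center N sits 15.0 in from both sides at N = (35.600, 35.700). That places the tangent points at L = (50.600, 35.700) on WL and H = (35.600, 50.700) on HC. Then |SL| = |L − S| = 61.926.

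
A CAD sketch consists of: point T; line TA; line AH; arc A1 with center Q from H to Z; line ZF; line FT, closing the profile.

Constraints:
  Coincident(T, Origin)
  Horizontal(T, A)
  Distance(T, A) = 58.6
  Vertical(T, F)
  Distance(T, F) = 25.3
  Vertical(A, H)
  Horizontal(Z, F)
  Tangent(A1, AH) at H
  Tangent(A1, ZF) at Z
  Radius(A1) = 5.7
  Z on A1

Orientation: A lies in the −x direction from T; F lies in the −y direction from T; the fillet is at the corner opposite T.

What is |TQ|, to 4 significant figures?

56.41

T is at the origin; T and A share the same y with |TA| = 58.6 and A on the −x side, so A = (-58.60, 0.000). TF is vertical with |TF| = 25.3 and F on the −y side, so F = (0.000, -25.30). The virtual corner opposite T is at (-58.60, -25.30). Since A1 is tangent to AH there, QH ⟂ AH and the tangent condition forces QZ to be normal to ZF, with radius 5.7, so the center Q sits 5.7 in from both sides at Q = (-52.90, -19.60). Then |TQ| = |Q − T| = 56.41.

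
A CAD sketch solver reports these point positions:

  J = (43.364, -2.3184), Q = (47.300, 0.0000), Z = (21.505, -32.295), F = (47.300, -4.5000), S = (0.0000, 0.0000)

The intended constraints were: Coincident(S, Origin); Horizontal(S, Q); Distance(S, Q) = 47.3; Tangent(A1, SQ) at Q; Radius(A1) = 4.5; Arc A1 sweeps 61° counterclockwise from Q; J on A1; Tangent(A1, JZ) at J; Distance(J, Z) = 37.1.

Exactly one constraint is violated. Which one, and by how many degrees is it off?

Tangent(A1, JZ) at J — off by 7.10°.

S = (0.00, 0.00) ✓; S.y = 0.00, Q.y = 0.00 ✓; |SQ| = 47.30 ✓; ∠(FQ, QS) = 90.00° ✓; |FQ| = 4.500 ✓; bearing(F→J) − bearing(F→Q) = 61.00° ✓; |FJ| = 4.500 ✓; ∠(FJ, JZ) = 97.10° ✗; |JZ| = 37.10 ✓.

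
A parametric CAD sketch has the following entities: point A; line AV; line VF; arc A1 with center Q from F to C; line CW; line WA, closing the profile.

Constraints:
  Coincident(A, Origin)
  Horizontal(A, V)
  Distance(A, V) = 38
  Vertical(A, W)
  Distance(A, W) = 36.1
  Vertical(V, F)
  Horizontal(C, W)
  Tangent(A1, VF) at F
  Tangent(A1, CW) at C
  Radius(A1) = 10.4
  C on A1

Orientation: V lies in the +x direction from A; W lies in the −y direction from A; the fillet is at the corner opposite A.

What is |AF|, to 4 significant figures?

45.87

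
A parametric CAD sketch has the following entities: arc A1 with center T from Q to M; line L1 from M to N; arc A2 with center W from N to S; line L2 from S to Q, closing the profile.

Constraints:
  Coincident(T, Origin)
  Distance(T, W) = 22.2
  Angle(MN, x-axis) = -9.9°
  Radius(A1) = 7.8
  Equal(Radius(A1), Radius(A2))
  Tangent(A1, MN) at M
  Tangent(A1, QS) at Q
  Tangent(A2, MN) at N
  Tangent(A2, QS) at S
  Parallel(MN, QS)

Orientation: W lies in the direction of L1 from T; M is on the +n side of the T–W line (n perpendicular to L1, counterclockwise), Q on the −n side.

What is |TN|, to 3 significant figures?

23.5

Tangency of A1 to both parallel lines with radius 7.8 puts M and Q at T ± 7.8·n: M = (1.34, 7.68), Q = (-1.34, -7.68). Equal radii place N and S the same way about W: N = W + 7.8·n = (23.2, 3.87), S = W − 7.8·n = (20.5, -11.5). Then |TN| = |N − T| = 23.5.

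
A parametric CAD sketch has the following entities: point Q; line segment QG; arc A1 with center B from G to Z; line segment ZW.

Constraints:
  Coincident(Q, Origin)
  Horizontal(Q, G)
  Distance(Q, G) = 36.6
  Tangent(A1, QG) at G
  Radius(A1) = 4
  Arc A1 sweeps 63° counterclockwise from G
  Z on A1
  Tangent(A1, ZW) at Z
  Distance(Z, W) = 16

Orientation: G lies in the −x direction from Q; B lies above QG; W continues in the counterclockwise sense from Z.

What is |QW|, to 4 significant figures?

30.57

Q is at the origin; QG is horizontal with |QG| = 36.6 and G on the −x side, so G = (-36.60, 0.000). A1 meets QG tangentially, so BG is at right angles to QG, so B = G + (0, 4) = (-36.60, 4.000). On A1, G sits at bearing -90° from B; a 63° counterclockwise sweep puts Z at bearing -27°, so Z = B + 4.0·(cos -27°, sin -27°) = (-33.04, 2.184). A1 meets ZW tangentially, so BZ is at right angles to ZW, so ZW runs along (−sin -27°, cos -27°); with |ZW| = 16.0, W = (-25.77, 16.44). Then |QW| = |W − Q| = 30.57.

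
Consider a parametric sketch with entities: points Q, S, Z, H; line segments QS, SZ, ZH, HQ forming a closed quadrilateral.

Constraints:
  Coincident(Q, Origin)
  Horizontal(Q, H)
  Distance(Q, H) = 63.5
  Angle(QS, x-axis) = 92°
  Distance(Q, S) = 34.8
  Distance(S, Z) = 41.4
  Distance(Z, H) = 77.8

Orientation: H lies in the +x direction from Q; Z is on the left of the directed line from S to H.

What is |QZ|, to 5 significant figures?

71.578

Q is at the origin; Q and H share the same y with |QH| = 63.5 and H in +x, so H = (63.5, 0). QS runs at 92.0° with |QS| = 34.8, so S = (-1.2145, 34.779). Z is determined by |SZ| = 41.4 and |ZH| = 77.8 together: it lies at the intersection of circle(S, 41.4) and circle(H, 77.8). With |SH| = 73.468, the foot of the radical line on SH is 7.2049 from S and the perpendicular offset is √(41.4² − 7.2049²) = 40.768. Taking the left-of-SH solution: Z = (24.431, 67.279).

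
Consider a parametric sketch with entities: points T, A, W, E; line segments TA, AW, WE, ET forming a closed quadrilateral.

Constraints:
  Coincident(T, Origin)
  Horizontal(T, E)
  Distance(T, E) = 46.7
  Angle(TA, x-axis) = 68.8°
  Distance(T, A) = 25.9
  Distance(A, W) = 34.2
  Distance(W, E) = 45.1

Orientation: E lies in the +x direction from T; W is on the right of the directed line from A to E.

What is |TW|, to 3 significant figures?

9.72

Checks: |AW| = 34.20 ✓; |WE| = 45.10 ✓.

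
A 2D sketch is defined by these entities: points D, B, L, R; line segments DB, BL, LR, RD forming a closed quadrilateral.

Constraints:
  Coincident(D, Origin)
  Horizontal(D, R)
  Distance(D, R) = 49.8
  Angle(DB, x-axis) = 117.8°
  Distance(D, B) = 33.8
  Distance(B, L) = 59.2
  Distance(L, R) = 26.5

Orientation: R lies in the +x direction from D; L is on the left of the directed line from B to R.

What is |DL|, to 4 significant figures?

50.33

D is at the origin; D and R share the same y with |DR| = 49.8 and R in +x, so R = (49.8, 0). DB runs at 117.8° with |DB| = 33.8, so B = (-15.76, 29.90). L is determined by |BL| = 59.2 and |LR| = 26.5 together: it lies at the intersection of circle(B, 59.2) and circle(R, 26.5). With |BR| = 72.06, the foot of the radical line on BR is 55.47 from B and the perpendicular offset is √(59.2² − 55.47²) = 20.67. Taking the left-of-BR solution: L = (43.29, 25.69).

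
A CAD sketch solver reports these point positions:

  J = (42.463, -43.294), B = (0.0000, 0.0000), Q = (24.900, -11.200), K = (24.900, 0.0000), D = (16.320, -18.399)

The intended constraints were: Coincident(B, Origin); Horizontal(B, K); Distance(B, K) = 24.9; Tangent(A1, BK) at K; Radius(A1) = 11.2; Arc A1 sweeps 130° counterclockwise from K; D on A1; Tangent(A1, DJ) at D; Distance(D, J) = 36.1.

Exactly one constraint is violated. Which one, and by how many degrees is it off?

Tangent(A1, DJ) at D — off by 6.40°.

B = (0.00, 0.00) ✓; B.y = 0.00, K.y = 0.00 ✓; |BK| = 24.90 ✓; ∠(QK, KB) = 90.00° ✓; |QK| = 11.20 ✓; bearing(Q→D) − bearing(Q→K) = 130.0° ✓; |QD| = 11.20 ✓; ∠(QD, DJ) = 83.60° ✗; |DJ| = 36.10 ✓.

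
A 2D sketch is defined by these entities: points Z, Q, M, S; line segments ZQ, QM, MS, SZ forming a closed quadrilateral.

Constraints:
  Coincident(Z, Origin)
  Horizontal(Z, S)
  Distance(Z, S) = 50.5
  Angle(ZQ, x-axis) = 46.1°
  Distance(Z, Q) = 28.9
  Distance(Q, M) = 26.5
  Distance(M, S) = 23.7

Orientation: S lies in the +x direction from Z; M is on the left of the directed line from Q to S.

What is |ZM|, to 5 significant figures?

51.959

Z is at the origin; Z and S share the same y with |ZS| = 50.5 and S in +x, so S = (50.5, 0). ZQ runs at 46.1° with |ZQ| = 28.9, so Q = (20.039, 20.824). M is determined by |QM| = 26.5 and |MS| = 23.7 together: it lies at the intersection of circle(Q, 26.5) and circle(S, 23.7). With |QS| = 36.898, the foot of the radical line on QS is 20.354 from Q and the perpendicular offset is √(26.5² − 20.354²) = 16.970. Taking the left-of-QS solution: M = (46.419, 23.346).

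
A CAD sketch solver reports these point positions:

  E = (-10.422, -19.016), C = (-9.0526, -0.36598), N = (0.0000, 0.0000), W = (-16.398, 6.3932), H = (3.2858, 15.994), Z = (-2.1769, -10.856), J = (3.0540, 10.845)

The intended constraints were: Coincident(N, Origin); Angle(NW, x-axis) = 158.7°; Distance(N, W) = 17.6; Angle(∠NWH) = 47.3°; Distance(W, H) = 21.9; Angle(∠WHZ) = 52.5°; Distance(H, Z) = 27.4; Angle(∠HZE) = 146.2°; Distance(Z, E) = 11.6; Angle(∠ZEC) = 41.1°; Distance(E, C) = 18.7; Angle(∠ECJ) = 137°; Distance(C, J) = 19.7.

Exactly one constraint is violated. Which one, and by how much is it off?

Distance(C, J) = 19.7 — off by 3.20.

N = (0.00, 0.00) ✓; NW at 158.7° ✓; |NW| = 17.60 ✓; ∠NWH = 47.30° ✓; |WH| = 21.90 ✓; ∠WHZ = 52.50° ✓; |HZ| = 27.40 ✓; ∠HZE = 146.2° ✓; |ZE| = 11.60 ✓; ∠ZEC = 41.10° ✓; |EC| = 18.70 ✓; ∠ECJ = 137.0° ✓; |CJ| = 16.50 ✗.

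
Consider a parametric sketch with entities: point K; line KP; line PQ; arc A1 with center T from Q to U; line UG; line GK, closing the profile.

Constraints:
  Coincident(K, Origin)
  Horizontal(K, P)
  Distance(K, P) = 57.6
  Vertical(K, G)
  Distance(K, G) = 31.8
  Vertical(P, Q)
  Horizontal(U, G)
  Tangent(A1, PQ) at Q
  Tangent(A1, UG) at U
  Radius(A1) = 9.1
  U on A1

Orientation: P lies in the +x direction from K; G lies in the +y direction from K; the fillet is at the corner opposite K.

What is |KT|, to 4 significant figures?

53.55

K and G share the same x with |KG| = 31.8 and G on the +y side, so G = (0.000, 31.80). The virtual corner opposite K is at (57.60, 31.80). Tangency of A1 to PQ means the radius TQ is perpendicular to PQ and since A1 is tangent to UG there, TU ⟂ UG, with radius 9.1, so the center T sits 9.1 in from both sides at T = (48.50, 22.70). Then |KT| = |T − K| = 53.55.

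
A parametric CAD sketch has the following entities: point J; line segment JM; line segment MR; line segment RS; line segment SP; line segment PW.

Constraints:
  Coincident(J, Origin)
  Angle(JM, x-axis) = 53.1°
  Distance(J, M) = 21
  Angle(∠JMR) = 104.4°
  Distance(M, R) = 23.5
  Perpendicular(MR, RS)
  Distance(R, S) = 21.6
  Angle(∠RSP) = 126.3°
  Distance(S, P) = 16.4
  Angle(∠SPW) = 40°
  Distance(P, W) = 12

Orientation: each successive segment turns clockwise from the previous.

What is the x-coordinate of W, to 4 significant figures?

17.21

J is at the origin; JM runs at 53.1° with length 21.0, so M = (12.61, 16.79). ∠JMR = 104.4° gives MR at -22.50° from the x-axis; with |MR| = 23.5, R = (34.32, 7.800). MR ⟂ RS, so RS runs at -112.5°; with |RS| = 21.6, S = (26.05, -12.16). ∠RSP = 126.3° gives SP at -166.2° from the x-axis; with |SP| = 16.4, P = (10.13, -16.07). ∠SPW = 40.0° gives PW at 53.80° from the x-axis; with |PW| = 12.0, W = (17.21, -6.384). So W.x = 17.21.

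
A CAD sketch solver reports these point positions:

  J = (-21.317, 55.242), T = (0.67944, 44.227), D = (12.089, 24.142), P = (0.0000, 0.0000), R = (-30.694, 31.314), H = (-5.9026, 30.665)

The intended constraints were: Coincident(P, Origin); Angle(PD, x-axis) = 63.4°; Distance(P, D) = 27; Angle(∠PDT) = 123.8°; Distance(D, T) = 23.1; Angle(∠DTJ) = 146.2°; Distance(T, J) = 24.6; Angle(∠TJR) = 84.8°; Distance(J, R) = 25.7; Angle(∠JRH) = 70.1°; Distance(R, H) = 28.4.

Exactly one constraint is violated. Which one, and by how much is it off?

Distance(R, H) = 28.4 — off by 3.60.

P = (0.00, 0.00) ✓; PD at 63.40° ✓; |PD| = 27.00 ✓; ∠PDT = 123.8° ✓; |DT| = 23.10 ✓; ∠DTJ = 146.2° ✓; |TJ| = 24.60 ✓; ∠TJR = 84.80° ✓; |JR| = 25.70 ✓; ∠JRH = 70.10° ✓; |RH| = 24.80 ✗.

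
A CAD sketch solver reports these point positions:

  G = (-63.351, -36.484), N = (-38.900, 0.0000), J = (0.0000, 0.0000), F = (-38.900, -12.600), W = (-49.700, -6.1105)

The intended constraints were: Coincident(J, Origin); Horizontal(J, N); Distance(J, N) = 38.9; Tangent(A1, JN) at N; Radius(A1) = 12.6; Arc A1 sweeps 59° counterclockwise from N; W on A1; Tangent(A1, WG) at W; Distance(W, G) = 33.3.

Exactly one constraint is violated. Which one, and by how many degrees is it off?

Tangent(A1, WG) at W — off by 6.80°.

J = (0.00, 0.00) ✓; J.y = 0.00, N.y = 0.00 ✓; |JN| = 38.90 ✓; ∠(FN, NJ) = 90.00° ✓; |FN| = 12.60 ✓; bearing(F→W) − bearing(F→N) = 59.00° ✓; |FW| = 12.60 ✓; ∠(FW, WG) = 83.20° ✗; |WG| = 33.30 ✓.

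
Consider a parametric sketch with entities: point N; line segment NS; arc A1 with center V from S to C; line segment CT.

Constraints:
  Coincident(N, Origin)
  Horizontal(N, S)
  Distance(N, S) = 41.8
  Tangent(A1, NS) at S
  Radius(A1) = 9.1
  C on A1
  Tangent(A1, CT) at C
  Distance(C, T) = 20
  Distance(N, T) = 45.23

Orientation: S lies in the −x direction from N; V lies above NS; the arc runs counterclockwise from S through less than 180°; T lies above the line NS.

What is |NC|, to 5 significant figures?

34.140

N is at the origin; N and S share the same y with |NS| = 41.8 and S on the −x side, so S = (-41.800, 0.0000). Since A1 is tangent to NS there, VS ⟂ NS, so V = S + (0, 9.1) = (-41.800, 9.1000). Since VC ⟂ CT (tangency), |VT| = √(9.1² + 20.0²) = 21.973 regardless of where C sits on A1. So T lies on both circle(N, 45.23) and circle(V, 21.973); the above-NS intersection is T = (-34.123, 29.688). C is the foot of the tangent from T: C = (-32.722, 9.7372).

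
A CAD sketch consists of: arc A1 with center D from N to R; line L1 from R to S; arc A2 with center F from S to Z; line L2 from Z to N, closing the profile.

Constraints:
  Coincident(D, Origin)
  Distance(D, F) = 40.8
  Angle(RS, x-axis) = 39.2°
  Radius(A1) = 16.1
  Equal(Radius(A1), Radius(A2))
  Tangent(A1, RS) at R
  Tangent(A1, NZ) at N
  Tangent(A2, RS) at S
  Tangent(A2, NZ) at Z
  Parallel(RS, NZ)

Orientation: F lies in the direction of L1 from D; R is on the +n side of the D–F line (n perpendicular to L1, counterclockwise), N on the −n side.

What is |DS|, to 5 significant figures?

43.862

The slot axis is L1's direction at 39.2°, so u = (cos 39.2°, sin 39.2°) = (0.77494, 0.63203) and n = (−sin 39.2°, cos 39.2°) = (-0.63203, 0.77494). D is at the origin and F lies 40.8 along u from D, so F = 40.8·u = (31.618, 25.787). Tangency of A1 to both parallel lines with radius 16.1 puts R and N at D ± 16.1·n: R = (-10.176, 12.477), N = (10.176, -12.477). Equal radii place S and Z the same way about F: S = F + 16.1·n = (21.442, 38.263), Z = F − 16.1·n = (41.793, 13.310). Then |DS| = |S − D| = 43.862.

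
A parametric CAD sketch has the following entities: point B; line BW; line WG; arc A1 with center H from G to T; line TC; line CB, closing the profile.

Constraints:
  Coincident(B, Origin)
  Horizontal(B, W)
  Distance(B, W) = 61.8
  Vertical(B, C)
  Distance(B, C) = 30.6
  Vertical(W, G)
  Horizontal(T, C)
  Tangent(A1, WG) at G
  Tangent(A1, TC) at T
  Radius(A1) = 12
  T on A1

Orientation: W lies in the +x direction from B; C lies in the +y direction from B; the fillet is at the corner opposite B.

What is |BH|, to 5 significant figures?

53.160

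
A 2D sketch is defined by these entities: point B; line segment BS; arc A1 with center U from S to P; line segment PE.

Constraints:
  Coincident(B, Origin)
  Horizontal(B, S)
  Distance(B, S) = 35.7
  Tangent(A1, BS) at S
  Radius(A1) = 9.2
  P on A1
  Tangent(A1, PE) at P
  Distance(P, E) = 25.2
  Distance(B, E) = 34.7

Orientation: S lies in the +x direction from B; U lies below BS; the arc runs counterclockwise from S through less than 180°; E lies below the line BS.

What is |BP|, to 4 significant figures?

27.74

Checks: |UP| = 9.200 ✓; ∠(UP, PE) = 90.00° ✓; |PE| = 25.20 ✓; |BE| = 34.70 ✓.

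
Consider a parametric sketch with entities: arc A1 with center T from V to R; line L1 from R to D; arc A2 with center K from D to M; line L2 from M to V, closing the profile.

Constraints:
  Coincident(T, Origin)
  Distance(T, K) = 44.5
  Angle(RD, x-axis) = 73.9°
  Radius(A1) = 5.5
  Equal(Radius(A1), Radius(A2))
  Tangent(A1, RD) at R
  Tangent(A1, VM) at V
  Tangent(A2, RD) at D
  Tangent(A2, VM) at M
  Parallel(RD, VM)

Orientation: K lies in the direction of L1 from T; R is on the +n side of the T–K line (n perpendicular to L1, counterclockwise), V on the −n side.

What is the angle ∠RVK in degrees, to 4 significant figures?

82.95°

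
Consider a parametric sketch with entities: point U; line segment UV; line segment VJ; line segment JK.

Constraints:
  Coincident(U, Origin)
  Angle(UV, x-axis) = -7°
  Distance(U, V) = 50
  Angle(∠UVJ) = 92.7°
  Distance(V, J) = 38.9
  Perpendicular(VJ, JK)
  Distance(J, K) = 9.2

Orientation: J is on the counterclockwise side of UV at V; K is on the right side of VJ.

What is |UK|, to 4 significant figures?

72.11

∠UVJ = 92.7°, so VJ runs at -7.0° + (180° − 92.7°) = 80.30° from the x-axis; with |VJ| = 38.9, J = V + 38.9·(cos 80.30°, sin 80.30°) = (56.18, 32.25). VJ ⟂ JK; with |JK| = 9.2 on the right of VJ, K = J + 9.2·(0.9857, -0.1685) = (65.25, 30.70). Then |UK| = |K − U| = 72.11.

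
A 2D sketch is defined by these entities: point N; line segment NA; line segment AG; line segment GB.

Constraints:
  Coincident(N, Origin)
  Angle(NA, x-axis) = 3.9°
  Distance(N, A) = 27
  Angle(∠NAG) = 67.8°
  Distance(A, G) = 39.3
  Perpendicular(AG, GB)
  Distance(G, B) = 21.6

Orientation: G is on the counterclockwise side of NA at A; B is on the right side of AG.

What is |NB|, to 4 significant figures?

54.94

N is at the origin; NA runs at 3.9° with length 27.0, so A = 27.0·(cos 3.9°, sin 3.9°) = (26.94, 1.836). ∠NAG = 67.8°, so AG runs at 3.9° + (180° − 67.8°) = 116.1° from the x-axis; with |AG| = 39.3, G = A + 39.3·(cos 116.1°, sin 116.1°) = (9.648, 37.13). AG ⟂ GB; with |GB| = 21.6 on the right of AG, B = G + 21.6·(0.8980, 0.4399) = (29.05, 46.63). Then |NB| = |B − N| = 54.94.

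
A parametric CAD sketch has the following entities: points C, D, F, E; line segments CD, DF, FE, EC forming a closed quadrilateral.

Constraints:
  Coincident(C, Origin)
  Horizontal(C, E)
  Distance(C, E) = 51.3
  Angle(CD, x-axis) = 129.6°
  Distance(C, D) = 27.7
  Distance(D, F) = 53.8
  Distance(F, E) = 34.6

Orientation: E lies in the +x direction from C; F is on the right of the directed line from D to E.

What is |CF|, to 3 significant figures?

26.4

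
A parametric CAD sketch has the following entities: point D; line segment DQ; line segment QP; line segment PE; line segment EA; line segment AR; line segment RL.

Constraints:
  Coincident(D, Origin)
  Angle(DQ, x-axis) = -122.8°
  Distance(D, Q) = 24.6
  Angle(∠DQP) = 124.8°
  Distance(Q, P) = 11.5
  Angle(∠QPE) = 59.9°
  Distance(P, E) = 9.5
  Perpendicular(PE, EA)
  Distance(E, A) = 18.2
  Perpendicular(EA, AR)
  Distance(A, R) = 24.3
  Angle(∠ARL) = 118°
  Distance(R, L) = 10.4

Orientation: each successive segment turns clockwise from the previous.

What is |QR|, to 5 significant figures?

22.161

D is at the origin; DQ runs at -122.8° with length 24.6, so Q = (-13.326, -20.678). ∠DQP = 124.8° gives QP at -178.00° from the x-axis; with |QP| = 11.5, P = (-24.819, -21.079). ∠QPE = 59.9° gives PE at 61.900° from the x-axis; with |PE| = 9.5, E = (-20.344, -12.699). PE is perpendicular to EA, so EA runs at -28.100°; with |EA| = 18.2, A = (-4.2897, -21.271). EA is perpendicular to AR, so AR runs at -118.10°; with |AR| = 24.3, R = (-15.735, -42.707). Then |QR| = |R − Q| = 22.161.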